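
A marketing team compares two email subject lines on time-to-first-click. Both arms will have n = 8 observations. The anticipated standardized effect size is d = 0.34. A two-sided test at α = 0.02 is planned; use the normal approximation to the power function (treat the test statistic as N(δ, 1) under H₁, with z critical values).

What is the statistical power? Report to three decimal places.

Noncentrality parameter: δ = d·√(n/2) = 0.34 × √(8/2) = 0.6800
Critical value for a two-sided test at α = 0.02: z_{α/2} = 2.326.
Power = Φ(δ − 2.326) + Φ(−δ − 2.326) = Φ(-1.646) + Φ(-3.006) = 0.0498 + 0.0013 = 0.0512.

Power ≈ 0.051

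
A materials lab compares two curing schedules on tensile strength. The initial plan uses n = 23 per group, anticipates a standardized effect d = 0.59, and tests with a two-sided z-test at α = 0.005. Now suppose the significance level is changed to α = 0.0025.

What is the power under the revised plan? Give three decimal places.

Power ≈ 0.153

δ = d·√(n/2) = 0.59 × √(23/2) = 2.0008 (unchanged). New critical value: z_{0.0013} = 3.023.
Revised power = Φ(δ − 3.023) + Φ(−δ − 3.023) = Φ(-1.023) + Φ(-5.024) = 0.1533 + 0.0000 = 0.1533.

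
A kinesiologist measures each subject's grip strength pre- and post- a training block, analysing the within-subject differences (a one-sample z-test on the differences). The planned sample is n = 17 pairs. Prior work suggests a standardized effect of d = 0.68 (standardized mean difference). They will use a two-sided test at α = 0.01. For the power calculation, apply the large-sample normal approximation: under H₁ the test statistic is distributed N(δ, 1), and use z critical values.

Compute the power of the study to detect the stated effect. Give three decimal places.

Noncentrality parameter: δ = d·√n = 0.68 × √17 = 2.8037
Two-sided α = 0.01 → critical value z_{0.005} = 2.576.
Power = Φ(δ − 2.576) + Φ(−δ − 2.576) = Φ(0.228) + Φ(-5.380) = 0.5901 + 0.0000 = 0.5901.

Power ≈ 0.590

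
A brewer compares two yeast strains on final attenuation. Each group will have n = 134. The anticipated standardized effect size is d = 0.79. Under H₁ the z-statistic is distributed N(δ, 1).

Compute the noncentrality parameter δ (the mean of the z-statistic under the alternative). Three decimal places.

The noncentrality parameter scales effect size by the design's sample-size factor: δ = d·√(n/2) = 0.79 × √(134/2) = 6.4664

δ ≈ 6.466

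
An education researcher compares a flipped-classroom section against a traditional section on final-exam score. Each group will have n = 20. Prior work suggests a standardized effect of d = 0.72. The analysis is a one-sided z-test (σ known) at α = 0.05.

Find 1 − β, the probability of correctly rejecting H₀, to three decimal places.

Noncentrality parameter: λ = d·√(n/2) = 0.72 × √(20/2) = 2.2768
Critical value for a one-sided test at α = 0.05: z_α = 1.645.
Power = Φ(λ − 1.645) = Φ(0.632) = 0.7363.

Power ≈ 0.736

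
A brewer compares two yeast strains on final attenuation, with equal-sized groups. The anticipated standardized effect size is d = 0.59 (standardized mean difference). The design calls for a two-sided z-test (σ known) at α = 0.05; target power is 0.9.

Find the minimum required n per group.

n = 61 per group

For power 0.9 need Φ(δ − z_{0.025}) = 0.9, so δ = z_{0.025} + z_{0.10} = 1.960 + 1.282 = 3.242.
(The Φ(−δ − z_{α/2}) term is vanishingly small for δ > 0 and is dropped in the standard sample-size formula.)
δ = d·√(n/2) ⇒ n = 2(δ/d)² = 2 × (3.242 / 0.59)² = 60.37.
Round up to the next whole unit.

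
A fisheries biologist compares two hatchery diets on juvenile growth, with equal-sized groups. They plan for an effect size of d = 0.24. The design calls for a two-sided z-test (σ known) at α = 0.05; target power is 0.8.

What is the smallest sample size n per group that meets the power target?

For power 0.8 need Φ(δ − z_{0.025}) = 0.8, so δ = z_{0.025} + z_{0.20} = 1.960 + 0.842 = 2.802.
(Ignoring the negligible lower-tail rejection probability gives the usual closed-form inversion.)
δ = d·√(n/2) ⇒ n = 2(δ/d)² = 2 × (2.802 / 0.24)² = 272.53.
Rounding up, n = 273 per group.

n = 273 per group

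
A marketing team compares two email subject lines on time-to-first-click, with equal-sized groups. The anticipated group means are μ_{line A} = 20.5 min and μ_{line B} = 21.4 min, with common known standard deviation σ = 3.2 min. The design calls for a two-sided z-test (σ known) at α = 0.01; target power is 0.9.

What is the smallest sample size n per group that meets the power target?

Standardized effect: d = |μ_{line A} − μ_{line B}| / σ = |20.5 − 21.4| / 3.2 = 0.2812
Set Φ(δ − 2.576) = 0.9; then δ − 2.576 = Φ⁻¹(0.9) = 1.282, giving δ = 3.857.
(For δ > 0 the lower-tail rejection region contributes negligibly to power, so the one-term inversion is standard.)
δ = d·√(n/2) ⇒ n = 2(δ/d)² = 2 × (3.857 / 0.2812)² = 376.21.
Rounding up, n = 377 per group.

n = 377 per group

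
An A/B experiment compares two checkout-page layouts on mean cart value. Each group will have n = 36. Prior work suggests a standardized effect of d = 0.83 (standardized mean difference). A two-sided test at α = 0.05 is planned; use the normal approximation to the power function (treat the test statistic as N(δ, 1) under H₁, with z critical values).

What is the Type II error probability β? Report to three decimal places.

Noncentrality parameter: δ = d·√(n/2) = 0.83 × √(36/2) = 3.5214
Two-sided α = 0.05 → critical value z_{0.025} = 1.960.
Power = Φ(δ − 1.960) + Φ(−δ − 1.960) = Φ(1.561) + Φ(-5.481) = 0.9408 + 0.0000 = 0.9408.
Type II error: β = 1 − power = 1 − 0.9408 = 0.0592.

β ≈ 0.059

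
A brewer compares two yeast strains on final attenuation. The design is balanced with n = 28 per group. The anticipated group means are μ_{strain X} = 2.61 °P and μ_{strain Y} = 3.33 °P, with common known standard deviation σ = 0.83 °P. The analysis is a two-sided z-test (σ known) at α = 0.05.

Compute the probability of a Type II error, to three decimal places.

Standardized effect: d = |μ_{strain X} − μ_{strain Y}| / σ = |2.61 − 3.33| / 0.83 = 0.8675
Noncentrality parameter: δ = d·√(n/2) = 0.8675 × √(28/2) = 3.2458
Critical value for a two-sided test at α = 0.05: z_{α/2} = 1.960.
Power = Φ(δ − 1.960) + Φ(−δ − 1.960) = Φ(1.286) + Φ(-5.206) = 0.9007 + 0.0000 = 0.9007.
Type II error: β = 1 − power = 1 − 0.9007 = 0.0993.

β ≈ 0.099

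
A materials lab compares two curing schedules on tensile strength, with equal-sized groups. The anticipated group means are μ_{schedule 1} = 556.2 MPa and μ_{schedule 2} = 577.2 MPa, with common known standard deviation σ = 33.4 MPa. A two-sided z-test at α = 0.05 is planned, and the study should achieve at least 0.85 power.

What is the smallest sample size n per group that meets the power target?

Standardized effect: d = |μ_{schedule 1} − μ_{schedule 2}| / σ = |556.2 − 577.2| / 33.4 = 0.6287
Set Φ(δ − 1.960) = 0.85; then δ − 1.960 = Φ⁻¹(0.85) = 1.036, giving δ = 2.996.
(Ignoring the negligible lower-tail rejection probability gives the usual closed-form inversion.)
δ = d·√(n/2) ⇒ n = 2(δ/d)² = 2 × (2.996 / 0.6287)² = 45.42.
Round up to the next whole unit.

n = 46 per group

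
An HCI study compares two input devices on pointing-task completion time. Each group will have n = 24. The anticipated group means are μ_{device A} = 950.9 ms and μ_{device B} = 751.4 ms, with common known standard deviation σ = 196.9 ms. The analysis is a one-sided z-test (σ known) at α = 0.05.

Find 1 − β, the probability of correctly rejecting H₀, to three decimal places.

Standardized effect: d = |μ_{device A} − μ_{device B}| / σ = |950.9 − 751.4| / 196.9 = 1.0132
Noncentrality parameter: δ = d·√(n/2) = 1.0132 × √(24/2) = 3.5098
One-sided α = 0.05 → critical value z_{0.05} = 1.645.
Power = P(Z > 1.645 − δ) = Φ(1.865) = 0.9689.

Power ≈ 0.969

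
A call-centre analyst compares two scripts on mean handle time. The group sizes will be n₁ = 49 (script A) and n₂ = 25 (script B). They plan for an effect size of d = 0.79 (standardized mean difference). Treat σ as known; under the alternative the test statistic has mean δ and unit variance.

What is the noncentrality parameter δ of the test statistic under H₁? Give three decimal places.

The noncentrality parameter scales effect size by the design's sample-size factor: δ = d / √(1/n₁ + 1/n₂) = 0.79 / √(1/49 + 1/25) = 3.2142

δ ≈ 3.214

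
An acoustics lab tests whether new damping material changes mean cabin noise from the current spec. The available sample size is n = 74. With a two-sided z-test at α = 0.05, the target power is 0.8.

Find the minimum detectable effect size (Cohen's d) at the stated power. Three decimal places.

Required noncentrality: δ = z_{0.025} + z_{0.20} = 1.960 + 0.842 = 2.802.
(Lower-tail contribution to power is negligible for δ > 0.)
δ = d·√n ⇒ d = δ/√n = 2.802/√74 = 0.3257.

d ≈ 0.326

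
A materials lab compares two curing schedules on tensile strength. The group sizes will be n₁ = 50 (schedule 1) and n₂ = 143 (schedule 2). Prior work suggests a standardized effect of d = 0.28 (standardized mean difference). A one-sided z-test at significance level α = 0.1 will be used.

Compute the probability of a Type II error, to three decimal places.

Noncentrality parameter: δ = d / √(1/n₁ + 1/n₂) = 0.28 / √(1/50 + 1/143) = 1.7042
One-sided α = 0.1 → critical value z_{0.1} = 1.282.
Power = P(Z > 1.282 − δ) = Φ(0.423) = 0.6637.
Type II error: β = 1 − power = 1 − 0.6637 = 0.3363.

β ≈ 0.336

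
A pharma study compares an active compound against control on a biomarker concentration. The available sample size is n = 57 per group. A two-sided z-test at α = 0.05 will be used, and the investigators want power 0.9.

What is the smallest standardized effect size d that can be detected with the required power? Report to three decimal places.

Need Φ(δ − 1.960) = 0.9, so δ = 1.960 + 1.282 = 3.242.
(Lower-tail contribution to power is negligible for δ > 0.)
δ = d·√(n/2) ⇒ d = δ/√(n/2) = 3.242/√(57/2) = 0.6072.

d ≈ 0.607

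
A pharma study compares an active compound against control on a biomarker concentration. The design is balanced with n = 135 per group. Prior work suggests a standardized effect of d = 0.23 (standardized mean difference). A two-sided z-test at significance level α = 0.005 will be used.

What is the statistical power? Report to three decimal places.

Noncentrality parameter: δ = d·√(n/2) = 0.23 × √(135/2) = 1.8896
Critical value for a two-sided test at α = 0.005: z_{α/2} = 2.807.
Power = Φ(δ − 2.807) + Φ(−δ − 2.807) = Φ(-0.917) + Φ(-4.697) = 0.1795 + 0.0000 = 0.1795.

Power ≈ 0.179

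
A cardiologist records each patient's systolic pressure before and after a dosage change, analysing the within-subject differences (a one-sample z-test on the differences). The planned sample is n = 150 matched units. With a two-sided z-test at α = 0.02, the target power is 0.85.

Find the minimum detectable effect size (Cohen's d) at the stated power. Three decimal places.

d ≈ 0.275

Need Φ(δ − 2.326) = 0.85, so δ = 2.326 + 1.036 = 3.363.
(The second rejection-region term Φ(−δ − z_{α/2}) is negligible and dropped.)
δ = d·√n ⇒ d = δ/√n = 3.363/√150 = 0.2746.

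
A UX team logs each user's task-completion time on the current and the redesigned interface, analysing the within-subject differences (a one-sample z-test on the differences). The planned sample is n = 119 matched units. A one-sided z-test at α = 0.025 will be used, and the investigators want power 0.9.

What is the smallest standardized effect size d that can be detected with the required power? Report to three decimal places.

Need Φ(δ − 1.960) = 0.9, so δ = 1.960 + 1.282 = 3.242.
δ = d·√n ⇒ d = δ/√n = 3.242/√119 = 0.2971.

d ≈ 0.297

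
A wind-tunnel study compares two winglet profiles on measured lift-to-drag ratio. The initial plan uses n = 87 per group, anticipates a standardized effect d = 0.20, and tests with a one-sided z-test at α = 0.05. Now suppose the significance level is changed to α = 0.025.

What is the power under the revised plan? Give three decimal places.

δ = d·√(n/2) = 0.20 × √(87/2) = 1.3191 (unchanged). New critical value: z_{0.025} = 1.960.
Revised power = P(Z > 1.960 − δ) = Φ(-0.641) = 0.2608.

Power ≈ 0.261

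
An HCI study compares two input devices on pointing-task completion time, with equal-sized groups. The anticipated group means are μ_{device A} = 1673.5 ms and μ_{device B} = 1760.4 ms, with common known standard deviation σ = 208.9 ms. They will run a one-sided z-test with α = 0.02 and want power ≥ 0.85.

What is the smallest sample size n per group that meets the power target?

Standardized effect: d = |μ_{device A} − μ_{device B}| / σ = |1673.5 − 1760.4| / 208.9 = 0.4160
Set Φ(δ − 2.054) = 0.85; then δ − 2.054 = Φ⁻¹(0.85) = 1.036, giving δ = 3.090.
δ = d·√(n/2) ⇒ n = 2(δ/d)² = 2 × (3.090 / 0.4160)² = 110.37.
Round up to the next whole unit.

n = 111 per group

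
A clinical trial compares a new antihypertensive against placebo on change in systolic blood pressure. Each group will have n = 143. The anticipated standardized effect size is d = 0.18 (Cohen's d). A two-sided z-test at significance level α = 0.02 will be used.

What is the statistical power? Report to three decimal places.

Noncentrality parameter: δ = d·√(n/2) = 0.18 × √(143/2) = 1.5220
Critical value for a two-sided test at α = 0.02: z_{α/2} = 2.326.
Power = Φ(δ − 2.326) + Φ(−δ − 2.326) = Φ(-0.804) + Φ(-3.848) = 0.2106 + 0.0001 = 0.2107.

Power ≈ 0.211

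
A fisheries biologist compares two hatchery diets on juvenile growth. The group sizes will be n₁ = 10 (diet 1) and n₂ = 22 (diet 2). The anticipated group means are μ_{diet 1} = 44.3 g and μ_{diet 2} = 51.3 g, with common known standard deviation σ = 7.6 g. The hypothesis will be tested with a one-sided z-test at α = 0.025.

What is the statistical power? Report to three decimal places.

Standardized effect: d = |μ_{diet 1} − μ_{diet 2}| / σ = |44.3 − 51.3| / 7.6 = 0.9211
Noncentrality parameter: δ = d / √(1/n₁ + 1/n₂) = 0.9211 / √(1/10 + 1/22) = 2.4150
Critical value for a one-sided test at α = 0.025: z_α = 1.960.
Power = P(Z > 1.960 − δ) = Φ(0.455) = 0.6755.

Power ≈ 0.675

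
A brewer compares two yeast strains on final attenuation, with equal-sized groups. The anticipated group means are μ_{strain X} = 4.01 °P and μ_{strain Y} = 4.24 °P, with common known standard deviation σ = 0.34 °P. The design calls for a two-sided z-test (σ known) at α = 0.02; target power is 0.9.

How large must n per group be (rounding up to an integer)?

Standardized effect: d = |μ_{strain X} − μ_{strain Y}| / σ = |4.01 − 4.24| / 0.34 = 0.6765
Set Φ(δ − 2.326) = 0.9; then δ − 2.326 = Φ⁻¹(0.9) = 1.282, giving δ = 3.608.
(Ignoring the negligible lower-tail rejection probability gives the usual closed-form inversion.)
δ = d·√(n/2) ⇒ n = 2(δ/d)² = 2 × (3.608 / 0.6765)² = 56.89.
Rounding up, n = 57 per group.

n = 57 per group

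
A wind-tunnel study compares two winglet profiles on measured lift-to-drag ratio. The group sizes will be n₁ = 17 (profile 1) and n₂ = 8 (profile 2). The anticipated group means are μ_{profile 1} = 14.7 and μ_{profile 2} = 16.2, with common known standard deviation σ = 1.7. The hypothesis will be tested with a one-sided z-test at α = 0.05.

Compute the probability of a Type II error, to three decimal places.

β ≈ 0.340

Standardized effect: d = |μ_{profile 1} − μ_{profile 2}| / σ = |14.7 − 16.2| / 1.7 = 0.8824
Noncentrality parameter: δ = d / √(1/n₁ + 1/n₂) = 0.8824 / √(1/17 + 1/8) = 2.0580
Critical value for a one-sided test at α = 0.05: z_α = 1.645.
Power = Φ(δ − 1.645) = Φ(0.413) = 0.6602.
Type II error: β = 1 − power = 1 − 0.6602 = 0.3398.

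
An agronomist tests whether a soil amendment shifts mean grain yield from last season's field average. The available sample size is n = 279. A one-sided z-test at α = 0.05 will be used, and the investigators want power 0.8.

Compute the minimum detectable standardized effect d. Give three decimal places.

Need Φ(δ − 1.645) = 0.8, so δ = 1.645 + 0.842 = 2.486.
δ = d·√n ⇒ d = δ/√n = 2.486/√279 = 0.1489.

d ≈ 0.149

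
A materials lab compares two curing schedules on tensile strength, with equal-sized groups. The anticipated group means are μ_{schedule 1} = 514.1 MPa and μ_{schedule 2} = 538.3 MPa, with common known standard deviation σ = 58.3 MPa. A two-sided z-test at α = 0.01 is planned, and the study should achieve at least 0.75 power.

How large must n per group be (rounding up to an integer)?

Standardized effect: d = |μ_{schedule 1} − μ_{schedule 2}| / σ = |514.1 − 538.3| / 58.3 = 0.4151
For power 0.75 need Φ(δ − z_{0.005}) = 0.75, so δ = z_{0.005} + z_{0.25} = 2.576 + 0.674 = 3.250.
(For δ > 0 the lower-tail rejection region contributes negligibly to power, so the one-term inversion is standard.)
δ = d·√(n/2) ⇒ n = 2(δ/d)² = 2 × (3.250 / 0.4151)² = 122.63.
Round up to the next whole unit.

n = 123 per group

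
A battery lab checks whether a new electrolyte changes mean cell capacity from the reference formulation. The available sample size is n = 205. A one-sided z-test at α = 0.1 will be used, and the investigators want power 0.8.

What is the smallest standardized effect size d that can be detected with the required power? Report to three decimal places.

d ≈ 0.148

Need Φ(δ − 1.282) = 0.8, so δ = 1.282 + 0.842 = 2.123.
δ = d·√n ⇒ d = δ/√n = 2.123/√205 = 0.1483.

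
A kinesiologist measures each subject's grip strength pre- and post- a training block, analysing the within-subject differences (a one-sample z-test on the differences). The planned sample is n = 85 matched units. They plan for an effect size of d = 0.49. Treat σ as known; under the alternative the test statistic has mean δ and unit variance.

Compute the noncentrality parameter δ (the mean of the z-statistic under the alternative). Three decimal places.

δ ≈ 4.518

δ = d·√n = 0.49 × √85 = 4.5176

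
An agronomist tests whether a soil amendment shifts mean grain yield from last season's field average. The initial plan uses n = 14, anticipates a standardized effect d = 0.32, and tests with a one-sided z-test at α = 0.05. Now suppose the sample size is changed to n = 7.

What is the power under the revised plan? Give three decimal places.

Power ≈ 0.212

With n = 7: δ = d·√n = 0.32 × √7 = 0.8466. Critical value z_{0.05} = 1.645.
Revised power = P(Z > 1.645 − δ) = Φ(-0.798) = 0.2124.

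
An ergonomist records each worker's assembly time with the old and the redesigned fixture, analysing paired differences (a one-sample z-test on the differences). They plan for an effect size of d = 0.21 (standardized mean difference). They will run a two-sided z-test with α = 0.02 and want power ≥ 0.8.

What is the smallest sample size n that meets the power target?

Set Φ(δ − 2.326) = 0.8; then δ − 2.326 = Φ⁻¹(0.8) = 0.842, giving δ = 3.168.
(Ignoring the negligible lower-tail rejection probability gives the usual closed-form inversion.)
δ = d·√n ⇒ n = (δ/d)² = (3.168 / 0.21)² = 227.57.
Round up to the next whole unit.

n = 228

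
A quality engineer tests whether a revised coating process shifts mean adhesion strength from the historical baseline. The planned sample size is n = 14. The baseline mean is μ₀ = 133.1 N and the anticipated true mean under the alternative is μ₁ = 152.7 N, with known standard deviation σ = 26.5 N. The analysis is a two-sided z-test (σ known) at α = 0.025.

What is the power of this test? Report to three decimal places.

Standardized effect: d = |μ₁ − μ₀| / σ = |152.7 − 133.1| / 26.5 = 0.7396
Noncentrality parameter: δ = d·√n = 0.7396 × √14 = 2.7674
Two-sided α = 0.025 → critical value z_{0.0125} = 2.241.
Power = Φ(δ − 2.241) + Φ(−δ − 2.241) = Φ(0.526) + Φ(-5.009) = 0.7006 + 0.0000 = 0.7006.

Power ≈ 0.701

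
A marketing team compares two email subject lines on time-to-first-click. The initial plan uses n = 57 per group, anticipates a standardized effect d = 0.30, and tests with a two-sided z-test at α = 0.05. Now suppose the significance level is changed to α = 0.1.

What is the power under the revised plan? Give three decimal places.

δ = d·√(n/2) = 0.30 × √(57/2) = 1.6016 (unchanged). New critical value: z_{0.05} = 1.645.
Revised power = Φ(δ − 1.645) + Φ(−δ − 1.645) = Φ(-0.043) + Φ(-3.246) = 0.4827 + 0.0006 = 0.4833.

Power ≈ 0.483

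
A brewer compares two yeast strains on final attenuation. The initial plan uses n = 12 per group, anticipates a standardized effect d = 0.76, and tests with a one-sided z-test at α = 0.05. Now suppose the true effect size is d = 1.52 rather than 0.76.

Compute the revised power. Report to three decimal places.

Power ≈ 0.981

With d = 1.52: δ = d·√(n/2) = 1.52 × √(12/2) = 3.7232. Critical value z_{0.05} = 1.645.
Revised power = P(Z > 1.645 − δ) = Φ(2.078) = 0.9812.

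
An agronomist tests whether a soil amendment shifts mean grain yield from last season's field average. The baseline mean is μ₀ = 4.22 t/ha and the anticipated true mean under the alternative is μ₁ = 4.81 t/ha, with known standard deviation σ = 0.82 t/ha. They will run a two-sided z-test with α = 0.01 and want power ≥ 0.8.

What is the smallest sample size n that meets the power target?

Standardized effect: d = |μ₁ − μ₀| / σ = |4.81 − 4.22| / 0.82 = 0.7195
For power 0.8 need Φ(δ − z_{0.005}) = 0.8, so δ = z_{0.005} + z_{0.20} = 2.576 + 0.842 = 3.417.
(For δ > 0 the lower-tail rejection region contributes negligibly to power, so the one-term inversion is standard.)
δ = d·√n ⇒ n = (δ/d)² = (3.417 / 0.7195)² = 22.56.
Round up to the next whole unit.

n = 23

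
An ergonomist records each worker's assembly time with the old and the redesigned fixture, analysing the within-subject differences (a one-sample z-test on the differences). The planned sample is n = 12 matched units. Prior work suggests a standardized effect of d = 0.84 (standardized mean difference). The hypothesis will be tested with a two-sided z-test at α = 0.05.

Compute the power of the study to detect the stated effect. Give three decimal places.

Noncentrality parameter: δ = d·√n = 0.84 × √12 = 2.9098
Critical value for a two-sided test at α = 0.05: z_{α/2} = 1.960.
Power = Φ(δ − 1.960) + Φ(−δ − 1.960) = Φ(0.950) + Φ(-4.870) = 0.8289 + 0.0000 = 0.8289.

Power ≈ 0.829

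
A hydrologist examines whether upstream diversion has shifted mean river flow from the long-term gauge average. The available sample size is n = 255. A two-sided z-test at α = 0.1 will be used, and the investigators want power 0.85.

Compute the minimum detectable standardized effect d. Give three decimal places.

d ≈ 0.168

Required noncentrality: δ = z_{0.05} + z_{0.15} = 1.645 + 1.036 = 2.681.
(Lower-tail contribution to power is negligible for δ > 0.)
δ = d·√n ⇒ d = δ/√n = 2.681/√255 = 0.1679.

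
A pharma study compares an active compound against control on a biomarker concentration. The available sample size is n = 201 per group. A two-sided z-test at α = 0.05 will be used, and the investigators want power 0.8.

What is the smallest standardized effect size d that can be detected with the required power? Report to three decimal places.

d ≈ 0.279

Need Φ(δ − 1.960) = 0.8, so δ = 1.960 + 0.842 = 2.802.
(Lower-tail contribution to power is negligible for δ > 0.)
δ = d·√(n/2) ⇒ d = δ/√(n/2) = 2.802/√(201/2) = 0.2795.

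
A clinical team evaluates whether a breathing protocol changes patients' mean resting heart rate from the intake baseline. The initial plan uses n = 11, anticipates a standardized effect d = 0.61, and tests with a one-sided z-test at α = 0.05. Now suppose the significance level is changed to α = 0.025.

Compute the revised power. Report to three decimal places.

Power ≈ 0.525

δ = d·√n = 0.61 × √11 = 2.0231 (unchanged). New critical value: z_{0.025} = 1.960.
Revised power = Φ(δ − 1.960) = Φ(0.063) = 0.5252.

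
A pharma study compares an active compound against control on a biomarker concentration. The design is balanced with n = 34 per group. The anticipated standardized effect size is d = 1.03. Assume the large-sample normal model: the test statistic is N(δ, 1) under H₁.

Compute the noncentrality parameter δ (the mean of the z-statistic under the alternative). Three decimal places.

δ ≈ 4.247

δ = d·√(n/2) = 1.03 × √(34/2) = 4.2468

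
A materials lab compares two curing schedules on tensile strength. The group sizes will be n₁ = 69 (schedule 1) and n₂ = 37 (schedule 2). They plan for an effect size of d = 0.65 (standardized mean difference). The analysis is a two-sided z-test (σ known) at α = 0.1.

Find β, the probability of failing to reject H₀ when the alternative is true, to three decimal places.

Noncentrality parameter: δ = d / √(1/n₁ + 1/n₂) = 0.65 / √(1/69 + 1/37) = 3.1900
Two-sided α = 0.1 → critical value z_{0.05} = 1.645.
Power = Φ(δ − 1.645) + Φ(−δ − 1.645) = Φ(1.545) + Φ(-4.835) = 0.9388 + 0.0000 = 0.9388.
Type II error: β = 1 − power = 1 − 0.9388 = 0.0612.

β ≈ 0.061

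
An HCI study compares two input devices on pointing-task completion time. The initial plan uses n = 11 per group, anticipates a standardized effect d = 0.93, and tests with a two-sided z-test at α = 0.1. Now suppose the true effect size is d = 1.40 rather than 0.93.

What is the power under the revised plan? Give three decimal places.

Power ≈ 0.949

With d = 1.40: δ = d·√(n/2) = 1.40 × √(11/2) = 3.2833. Critical value z_{0.05} = 1.645.
Revised power = Φ(δ − 1.645) + Φ(−δ − 1.645) = Φ(1.638) + Φ(-4.928) = 0.9493 + 0.0000 = 0.9493.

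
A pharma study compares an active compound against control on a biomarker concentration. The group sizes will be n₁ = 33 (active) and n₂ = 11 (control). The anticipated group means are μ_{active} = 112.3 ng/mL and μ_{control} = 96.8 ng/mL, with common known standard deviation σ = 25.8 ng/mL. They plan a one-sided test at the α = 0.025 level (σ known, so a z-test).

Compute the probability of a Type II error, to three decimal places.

Standardized effect: d = |μ_{active} − μ_{control}| / σ = |112.3 − 96.8| / 25.8 = 0.6008
Noncentrality parameter: δ = d / √(1/n₁ + 1/n₂) = 0.6008 / √(1/33 + 1/11) = 1.7256
One-sided α = 0.025 → critical value z_{0.025} = 1.960.
Power = Φ(δ − 1.960) = Φ(-0.234) = 0.4073.
Type II error: β = 1 − power = 1 − 0.4073 = 0.5927.

β ≈ 0.593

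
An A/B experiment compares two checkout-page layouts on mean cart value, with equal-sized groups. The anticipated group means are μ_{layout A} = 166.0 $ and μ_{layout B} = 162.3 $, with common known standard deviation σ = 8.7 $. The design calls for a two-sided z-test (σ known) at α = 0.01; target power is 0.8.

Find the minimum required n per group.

n = 130 per group

Standardized effect: d = |μ_{layout A} − μ_{layout B}| / σ = |166.0 − 162.3| / 8.7 = 0.4253
Set Φ(δ − 2.576) = 0.8; then δ − 2.576 = Φ⁻¹(0.8) = 0.842, giving δ = 3.417.
(For δ > 0 the lower-tail rejection region contributes negligibly to power, so the one-term inversion is standard.)
δ = d·√(n/2) ⇒ n = 2(δ/d)² = 2 × (3.417 / 0.4253)² = 129.14.
Rounding up, n = 130 per group.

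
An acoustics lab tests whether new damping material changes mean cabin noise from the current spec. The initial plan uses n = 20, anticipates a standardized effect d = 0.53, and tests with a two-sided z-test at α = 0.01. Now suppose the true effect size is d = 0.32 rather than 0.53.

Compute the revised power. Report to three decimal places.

With d = 0.32: δ = d·√n = 0.32 × √20 = 1.4311. Critical value z_{0.005} = 2.576.
Revised power = Φ(δ − 2.576) + Φ(−δ − 2.576) = Φ(-1.145) + Φ(-4.007) = 0.1262 + 0.0000 = 0.1262.

Power ≈ 0.126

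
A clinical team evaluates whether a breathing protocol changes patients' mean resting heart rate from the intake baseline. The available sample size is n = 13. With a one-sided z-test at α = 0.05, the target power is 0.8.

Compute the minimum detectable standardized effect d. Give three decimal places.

Required noncentrality: δ = z_{0.05} + z_{0.20} = 1.645 + 0.842 = 2.486.
δ = d·√n ⇒ d = δ/√n = 2.486/√13 = 0.6896.

d ≈ 0.690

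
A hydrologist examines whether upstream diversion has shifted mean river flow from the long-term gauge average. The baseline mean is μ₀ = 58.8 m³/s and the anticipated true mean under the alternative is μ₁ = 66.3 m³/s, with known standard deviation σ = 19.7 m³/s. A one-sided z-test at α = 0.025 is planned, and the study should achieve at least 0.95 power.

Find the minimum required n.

n = 90

Standardized effect: d = |μ₁ − μ₀| / σ = |66.3 − 58.8| / 19.7 = 0.3807
Set Φ(δ − 1.960) = 0.95; then δ − 1.960 = Φ⁻¹(0.95) = 1.645, giving δ = 3.605.
δ = d·√n ⇒ n = (δ/d)² = (3.605 / 0.3807)² = 89.66.
Round up to the next whole unit.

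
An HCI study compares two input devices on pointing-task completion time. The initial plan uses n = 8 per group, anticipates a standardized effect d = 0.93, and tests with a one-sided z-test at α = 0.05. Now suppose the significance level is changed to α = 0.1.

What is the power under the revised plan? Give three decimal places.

Power ≈ 0.719

δ = d·√(n/2) = 0.93 × √(8/2) = 1.8600 (unchanged). New critical value: z_{0.1} = 1.282.
Revised power = Φ(δ − 1.282) = Φ(0.578) = 0.7185.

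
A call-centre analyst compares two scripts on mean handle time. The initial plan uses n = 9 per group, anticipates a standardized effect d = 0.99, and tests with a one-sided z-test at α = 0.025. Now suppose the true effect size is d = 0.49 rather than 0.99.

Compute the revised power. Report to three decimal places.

Power ≈ 0.179

With d = 0.49: δ = d·√(n/2) = 0.49 × √(9/2) = 1.0394. Critical value z_{0.025} = 1.960.
Revised power = Φ(δ − 1.960) = Φ(-0.921) = 0.1787.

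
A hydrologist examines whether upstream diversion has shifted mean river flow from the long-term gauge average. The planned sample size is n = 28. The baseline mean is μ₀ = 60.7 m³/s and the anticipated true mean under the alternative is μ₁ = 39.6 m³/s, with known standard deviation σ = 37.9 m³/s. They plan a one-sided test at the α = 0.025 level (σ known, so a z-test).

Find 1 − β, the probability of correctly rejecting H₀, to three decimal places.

Power ≈ 0.838

Standardized effect: d = |μ₁ − μ₀| / σ = |39.6 − 60.7| / 37.9 = 0.5567
Noncentrality parameter: δ = d·√n = 0.5567 × √28 = 2.9459
Critical value for a one-sided test at α = 0.025: z_α = 1.960.
Power = P(Z > 1.960 − δ) = Φ(0.986) = 0.8379.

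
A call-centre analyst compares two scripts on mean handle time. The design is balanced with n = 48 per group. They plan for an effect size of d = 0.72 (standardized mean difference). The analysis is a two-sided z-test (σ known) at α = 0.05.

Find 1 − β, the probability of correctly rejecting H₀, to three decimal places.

Noncentrality parameter: δ = d·√(n/2) = 0.72 × √(48/2) = 3.5273
Two-sided α = 0.05 → critical value z_{0.025} = 1.960.
Power = Φ(δ − 1.960) + Φ(−δ − 1.960) = Φ(1.567) + Φ(-5.487) = 0.9415 + 0.0000 = 0.9415.

Power ≈ 0.941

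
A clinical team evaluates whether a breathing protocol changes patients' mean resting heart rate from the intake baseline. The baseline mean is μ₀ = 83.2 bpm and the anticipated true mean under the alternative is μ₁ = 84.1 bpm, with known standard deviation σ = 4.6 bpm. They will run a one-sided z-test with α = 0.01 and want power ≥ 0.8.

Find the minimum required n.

n = 263

Standardized effect: d = |μ₁ − μ₀| / σ = |84.1 − 83.2| / 4.6 = 0.1957
For power 0.8 need Φ(δ − z_{0.01}) = 0.8, so δ = z_{0.01} + z_{0.20} = 2.326 + 0.842 = 3.168.
δ = d·√n ⇒ n = (δ/d)² = (3.168 / 0.1957)² = 262.18.
Rounding up, n = 263.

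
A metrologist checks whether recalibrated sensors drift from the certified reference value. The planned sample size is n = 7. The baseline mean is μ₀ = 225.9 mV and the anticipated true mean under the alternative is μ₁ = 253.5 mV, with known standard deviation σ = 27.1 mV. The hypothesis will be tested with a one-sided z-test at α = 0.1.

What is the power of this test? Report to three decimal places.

Power ≈ 0.921

Standardized effect: d = |μ₁ − μ₀| / σ = |253.5 − 225.9| / 27.1 = 1.0185
Noncentrality parameter: δ = d·√n = 1.0185 × √7 = 2.6946
Critical value for a one-sided test at α = 0.1: z_α = 1.282.
Power = P(Z > 1.282 − δ) = Φ(1.413) = 0.9212.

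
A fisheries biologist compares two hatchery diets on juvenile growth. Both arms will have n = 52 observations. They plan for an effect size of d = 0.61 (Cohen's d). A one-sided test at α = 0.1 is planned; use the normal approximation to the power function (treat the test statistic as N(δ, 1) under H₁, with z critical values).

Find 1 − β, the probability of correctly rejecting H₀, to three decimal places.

Noncentrality parameter: δ = d·√(n/2) = 0.61 × √(52/2) = 3.1104
One-sided α = 0.1 → critical value z_{0.1} = 1.282.
Power = P(Z > 1.282 − δ) = Φ(1.829) = 0.9663.

Power ≈ 0.966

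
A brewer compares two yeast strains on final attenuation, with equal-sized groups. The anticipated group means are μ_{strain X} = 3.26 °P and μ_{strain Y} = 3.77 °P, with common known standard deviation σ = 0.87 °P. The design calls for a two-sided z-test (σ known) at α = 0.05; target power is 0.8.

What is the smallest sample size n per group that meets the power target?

Standardized effect: d = |μ_{strain X} − μ_{strain Y}| / σ = |3.26 − 3.77| / 0.87 = 0.5862
For power 0.8 need Φ(δ − z_{0.025}) = 0.8, so δ = z_{0.025} + z_{0.20} = 1.960 + 0.842 = 2.802.
(Ignoring the negligible lower-tail rejection probability gives the usual closed-form inversion.)
δ = d·√(n/2) ⇒ n = 2(δ/d)² = 2 × (2.802 / 0.5862)² = 45.68.
Rounding up, n = 46 per group.

n = 46 per group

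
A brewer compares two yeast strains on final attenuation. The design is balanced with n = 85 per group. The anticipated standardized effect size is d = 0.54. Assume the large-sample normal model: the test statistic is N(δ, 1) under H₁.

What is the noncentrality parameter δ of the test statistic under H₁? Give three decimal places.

The noncentrality parameter scales effect size by the design's sample-size factor: δ = d·√(n/2) = 0.54 × √(85/2) = 3.5204

δ ≈ 3.520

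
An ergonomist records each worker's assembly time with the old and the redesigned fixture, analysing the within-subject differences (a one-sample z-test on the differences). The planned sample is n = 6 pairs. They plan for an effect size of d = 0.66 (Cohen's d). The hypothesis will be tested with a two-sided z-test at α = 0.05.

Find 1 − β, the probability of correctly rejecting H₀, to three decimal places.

Power ≈ 0.366

Noncentrality parameter: δ = d·√n = 0.66 × √6 = 1.6167
Critical value for a two-sided test at α = 0.05: z_{α/2} = 1.960.
Power = Φ(δ − 1.960) + Φ(−δ − 1.960) = Φ(-0.343) + Φ(-3.577) = 0.3657 + 0.0002 = 0.3659.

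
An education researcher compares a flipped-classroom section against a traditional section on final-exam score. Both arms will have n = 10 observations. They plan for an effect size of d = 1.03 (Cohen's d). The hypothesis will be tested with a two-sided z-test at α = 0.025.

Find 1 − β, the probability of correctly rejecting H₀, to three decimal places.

Power ≈ 0.525

Noncentrality parameter: δ = d·√(n/2) = 1.03 × √(10/2) = 2.3032
Critical value for a two-sided test at α = 0.025: z_{α/2} = 2.241.
Power = Φ(δ − 2.241) + Φ(−δ − 2.241) = Φ(0.062) + Φ(-4.545) = 0.5246 + 0.0000 = 0.5246.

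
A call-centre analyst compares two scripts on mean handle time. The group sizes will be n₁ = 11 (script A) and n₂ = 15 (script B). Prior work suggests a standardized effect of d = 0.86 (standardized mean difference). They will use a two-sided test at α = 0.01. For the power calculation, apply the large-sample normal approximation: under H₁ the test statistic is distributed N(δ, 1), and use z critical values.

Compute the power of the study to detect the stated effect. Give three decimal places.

Power ≈ 0.341

Noncentrality parameter: δ = d / √(1/n₁ + 1/n₂) = 0.86 / √(1/11 + 1/15) = 2.1665
Two-sided α = 0.01 → critical value z_{0.005} = 2.576.
Power = Φ(δ − 2.576) + Φ(−δ − 2.576) = Φ(-0.409) + Φ(-4.742) = 0.3411 + 0.0000 = 0.3411.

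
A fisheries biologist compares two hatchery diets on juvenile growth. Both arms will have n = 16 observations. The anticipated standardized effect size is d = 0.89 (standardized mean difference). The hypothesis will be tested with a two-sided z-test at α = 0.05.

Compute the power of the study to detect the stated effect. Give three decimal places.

Power ≈ 0.711

Noncentrality parameter: δ = d·√(n/2) = 0.89 × √(16/2) = 2.5173
Critical value for a two-sided test at α = 0.05: z_{α/2} = 1.960.
Power = Φ(δ − 1.960) + Φ(−δ − 1.960) = Φ(0.557) + Φ(-4.477) = 0.7114 + 0.0000 = 0.7114.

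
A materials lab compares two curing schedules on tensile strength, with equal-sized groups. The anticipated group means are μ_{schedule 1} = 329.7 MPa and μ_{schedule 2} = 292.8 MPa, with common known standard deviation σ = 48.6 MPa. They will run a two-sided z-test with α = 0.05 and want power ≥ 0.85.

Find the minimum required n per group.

n = 32 per group

Standardized effect: d = |μ_{schedule 1} − μ_{schedule 2}| / σ = |329.7 − 292.8| / 48.6 = 0.7593
Set Φ(δ − 1.960) = 0.85; then δ − 1.960 = Φ⁻¹(0.85) = 1.036, giving δ = 2.996.
(For δ > 0 the lower-tail rejection region contributes negligibly to power, so the one-term inversion is standard.)
δ = d·√(n/2) ⇒ n = 2(δ/d)² = 2 × (2.996 / 0.7593)² = 31.15.
Round up to the next whole unit.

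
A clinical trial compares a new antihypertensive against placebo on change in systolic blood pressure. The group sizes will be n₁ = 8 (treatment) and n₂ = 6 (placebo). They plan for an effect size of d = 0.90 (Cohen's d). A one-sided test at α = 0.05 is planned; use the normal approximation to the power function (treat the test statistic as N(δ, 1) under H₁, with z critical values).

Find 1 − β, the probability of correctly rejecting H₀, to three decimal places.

Noncentrality parameter: δ = d / √(1/n₁ + 1/n₂) = 0.90 / √(1/8 + 1/6) = 1.6665
One-sided α = 0.05 → critical value z_{0.05} = 1.645.
Power = Φ(δ − 1.645) = Φ(0.022) = 0.5086.

Power ≈ 0.509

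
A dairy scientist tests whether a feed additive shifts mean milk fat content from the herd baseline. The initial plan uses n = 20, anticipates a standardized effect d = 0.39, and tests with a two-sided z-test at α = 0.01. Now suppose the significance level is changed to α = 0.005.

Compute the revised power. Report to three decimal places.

Power ≈ 0.144

δ = d·√n = 0.39 × √20 = 1.7441 (unchanged). New critical value: z_{0.0025} = 2.807.
Revised power = Φ(δ − 2.807) + Φ(−δ − 2.807) = Φ(-1.063) + Φ(-4.551) = 0.1439 + 0.0000 = 0.1439.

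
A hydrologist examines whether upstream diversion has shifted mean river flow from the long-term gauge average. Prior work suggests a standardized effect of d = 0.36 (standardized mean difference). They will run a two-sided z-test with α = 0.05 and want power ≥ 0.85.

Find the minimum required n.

Set Φ(δ − 1.960) = 0.85; then δ − 1.960 = Φ⁻¹(0.85) = 1.036, giving δ = 2.996.
(For δ > 0 the lower-tail rejection region contributes negligibly to power, so the one-term inversion is standard.)
δ = d·√n ⇒ n = (δ/d)² = (2.996 / 0.36)² = 69.28.
Rounding up, n = 70.

n = 70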